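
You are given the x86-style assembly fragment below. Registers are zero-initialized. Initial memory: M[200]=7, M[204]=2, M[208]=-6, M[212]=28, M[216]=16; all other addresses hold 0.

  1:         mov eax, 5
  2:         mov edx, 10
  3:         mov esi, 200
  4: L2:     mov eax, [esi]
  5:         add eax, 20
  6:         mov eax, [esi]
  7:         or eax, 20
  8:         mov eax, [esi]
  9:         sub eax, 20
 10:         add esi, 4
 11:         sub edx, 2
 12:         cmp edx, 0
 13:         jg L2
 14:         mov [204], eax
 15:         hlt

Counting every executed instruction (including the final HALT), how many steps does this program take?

55

mov eax, 5 → eax=5
mov edx, 10 → edx=10
mov esi, 200 → esi=200
mov eax, [esi] → eax=M[200]=7
add eax, 20 → eax=7+20=27
mov eax, [esi] → eax=M[200]=7
or eax, 20 → eax=7|20=23
mov eax, [esi] → eax=M[200]=7
sub eax, 20 → eax=7-20=-13
add esi, 4 → esi=200+4=204
sub edx, 2 → edx=10-2=8
cmp edx, 0  (cmp 8,0)
jg L2: taken
mov eax, [esi] → eax=M[204]=2
add eax, 20 → eax=2+20=22
mov eax, [esi] → eax=M[204]=2
or eax, 20 → eax=2|20=22
mov eax, [esi] → eax=M[204]=2
sub eax, 20 → eax=2-20=-18
add esi, 4 → esi=204+4=208
sub edx, 2 → edx=8-2=6
cmp edx, 0  (cmp 6,0)
jg L2: taken
mov eax, [esi] → eax=M[208]=-6
add eax, 20 → eax=(-6)+20=14
mov eax, [esi] → eax=M[208]=-6
or eax, 20 → eax=(-6)|20=-2
mov eax, [esi] → eax=M[208]=-6
sub eax, 20 → eax=(-6)-20=-26
add esi, 4 → esi=208+4=212
sub edx, 2 → edx=6-2=4
cmp edx, 0  (cmp 4,0)
jg L2: taken
mov eax, [esi] → eax=M[212]=28
add eax, 20 → eax=28+20=48
mov eax, [esi] → eax=M[212]=28
or eax, 20 → eax=28|20=28
mov eax, [esi] → eax=M[212]=28
sub eax, 20 → eax=28-20=8
add esi, 4 → esi=212+4=216
sub edx, 2 → edx=4-2=2
cmp edx, 0  (cmp 2,0)
jg L2: taken
mov eax, [esi] → eax=M[216]=16
add eax, 20 → eax=16+20=36
mov eax, [esi] → eax=M[216]=16
or eax, 20 → eax=16|20=20
mov eax, [esi] → eax=M[216]=16
sub eax, 20 → eax=16-20=-4
add esi, 4 → esi=216+4=220
sub edx, 2 → edx=2-2=0
cmp edx, 0  (cmp 0,0)
jg L2: not taken
mov [204], eax → M[204]=-4
halt.
Total executed instructions: 55.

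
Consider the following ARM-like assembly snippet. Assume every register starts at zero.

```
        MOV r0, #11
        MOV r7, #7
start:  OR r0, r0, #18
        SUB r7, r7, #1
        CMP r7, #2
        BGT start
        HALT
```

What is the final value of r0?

MOV r0, #11 → r0=11
MOV r7, #7 → r7=7
OR r0, r0, #18 → r0=11|18=27
SUB r7, r7, #1 → r7=7-1=6
CMP r7, #2  (cmp 6,2)
BGT start: taken
OR r0, r0, #18 → r0=27|18=27
SUB r7, r7, #1 → r7=6-1=5
CMP r7, #2  (cmp 5,2)
BGT start: taken
OR r0, r0, #18 → r0=27|18=27
SUB r7, r7, #1 → r7=5-1=4
CMP r7, #2  (cmp 4,2)
BGT start: taken
OR r0, r0, #18 → r0=27|18=27
SUB r7, r7, #1 → r7=4-1=3
CMP r7, #2  (cmp 3,2)
BGT start: taken
OR r0, r0, #18 → r0=27|18=27
SUB r7, r7, #1 → r7=3-1=2
CMP r7, #2  (cmp 2,2)
BGT start: not taken
halt.

27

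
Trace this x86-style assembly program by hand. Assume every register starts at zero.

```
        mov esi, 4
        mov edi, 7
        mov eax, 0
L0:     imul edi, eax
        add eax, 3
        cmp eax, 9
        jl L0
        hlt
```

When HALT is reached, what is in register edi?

0

after mov esi, 4: esi=4
after mov edi, 7: edi=7
after mov eax, 0: eax=0
after imul edi, eax: edi=7*0=0
after add eax, 3: eax=0+3=3
cmp eax, 9  (cmp 3,9)
jl L0: taken
after imul edi, eax: edi=0*3=0
after add eax, 3: eax=3+3=6
cmp eax, 9  (cmp 6,9)
jl L0: taken
after imul edi, eax: edi=0*6=0
after add eax, 3: eax=6+3=9
cmp eax, 9  (cmp 9,9)
jl L0: not taken
halt.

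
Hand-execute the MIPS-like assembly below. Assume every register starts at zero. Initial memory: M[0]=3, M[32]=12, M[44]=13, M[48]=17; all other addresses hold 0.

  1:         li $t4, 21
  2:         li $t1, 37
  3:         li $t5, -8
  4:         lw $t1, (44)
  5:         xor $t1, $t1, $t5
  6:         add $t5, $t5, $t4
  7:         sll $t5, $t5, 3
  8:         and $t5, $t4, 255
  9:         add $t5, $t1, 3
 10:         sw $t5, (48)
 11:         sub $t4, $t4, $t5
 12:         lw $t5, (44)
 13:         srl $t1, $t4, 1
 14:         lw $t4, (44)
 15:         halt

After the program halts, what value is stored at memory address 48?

-8

li $t4, 21 → $t4=21
li $t1, 37 → $t1=37
li $t5, -8 → $t5=-8
lw $t1, (44) → $t1=M[44]=13
xor $t1, $t1, $t5 → $t1=13^(-8)=-11
add $t5, $t5, $t4 → $t5=(-8)+21=13
sll $t5, $t5, 3 → $t5=13<<3=104
and $t5, $t4, 255 → $t5=21&255=21
add $t5, $t1, 3 → $t5=(-11)+3=-8
sw $t5, (48) → M[48]=-8
sub $t4, $t4, $t5 → $t4=21-(-8)=29
lw $t5, (44) → $t5=M[44]=13
srl $t1, $t4, 1 → $t1=29>>1=14
lw $t4, (44) → $t4=M[44]=13
halt.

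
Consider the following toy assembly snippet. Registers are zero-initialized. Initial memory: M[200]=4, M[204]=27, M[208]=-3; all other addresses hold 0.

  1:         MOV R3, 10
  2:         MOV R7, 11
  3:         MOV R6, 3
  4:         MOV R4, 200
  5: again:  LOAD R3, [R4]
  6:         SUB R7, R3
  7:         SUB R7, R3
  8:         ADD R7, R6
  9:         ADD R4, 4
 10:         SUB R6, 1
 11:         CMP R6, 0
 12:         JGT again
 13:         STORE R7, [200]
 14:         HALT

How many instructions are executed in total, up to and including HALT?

30

MOV R3, 10 → R3=10
MOV R7, 11 → R7=11
MOV R6, 3 → R6=3
MOV R4, 200 → R4=200
LOAD R3, [R4] → R3=M[200]=4
SUB R7, R3 → R7=11-4=7
SUB R7, R3 → R7=7-4=3
ADD R7, R6 → R7=3+3=6
ADD R4, 4 → R4=200+4=204
SUB R6, 1 → R6=3-1=2
CMP R6, 0  (cmp 2,0)
JGT again: taken
LOAD R3, [R4] → R3=M[204]=27
SUB R7, R3 → R7=6-27=-21
SUB R7, R3 → R7=(-21)-27=-48
ADD R7, R6 → R7=(-48)+2=-46
ADD R4, 4 → R4=204+4=208
SUB R6, 1 → R6=2-1=1
CMP R6, 0  (cmp 1,0)
JGT again: taken
LOAD R3, [R4] → R3=M[208]=-3
SUB R7, R3 → R7=(-46)-(-3)=-43
SUB R7, R3 → R7=(-43)-(-3)=-40
ADD R7, R6 → R7=(-40)+1=-39
ADD R4, 4 → R4=208+4=212
SUB R6, 1 → R6=1-1=0
CMP R6, 0  (cmp 0,0)
JGT again: not taken
STORE R7, [200] → M[200]=-39
halt.
Total executed instructions: 30.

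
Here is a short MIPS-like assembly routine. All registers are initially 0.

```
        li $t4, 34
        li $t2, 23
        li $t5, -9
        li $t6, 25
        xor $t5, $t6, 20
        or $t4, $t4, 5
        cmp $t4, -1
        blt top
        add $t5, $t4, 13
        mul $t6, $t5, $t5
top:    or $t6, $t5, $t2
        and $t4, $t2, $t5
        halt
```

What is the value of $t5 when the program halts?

after li $t4, 34: $t4=34
after li $t2, 23: $t2=23
after li $t5, -9: $t5=-9
after li $t6, 25: $t6=25
after xor $t5, $t6, 20: $t5=25^20=13
after or $t4, $t4, 5: $t4=34|5=39
cmp $t4, -1  (cmp 39,-1)
blt top: not taken
after add $t5, $t4, 13: $t5=39+13=52
after mul $t6, $t5, $t5: $t6=52*52=2704
after or $t6, $t5, $t2: $t6=52|23=55
after and $t4, $t2, $t5: $t4=23&52=20
halt.

52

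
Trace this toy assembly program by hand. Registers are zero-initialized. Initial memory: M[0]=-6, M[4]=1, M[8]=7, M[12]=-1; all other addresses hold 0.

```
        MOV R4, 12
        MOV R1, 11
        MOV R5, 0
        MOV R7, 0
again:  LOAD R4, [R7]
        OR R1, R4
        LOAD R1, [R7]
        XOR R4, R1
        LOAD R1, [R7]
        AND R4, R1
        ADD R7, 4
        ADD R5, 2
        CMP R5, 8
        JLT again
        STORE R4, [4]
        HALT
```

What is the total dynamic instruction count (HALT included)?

46

after MOV R4, 12: R4=12
after MOV R1, 11: R1=11
after MOV R5, 0: R5=0
after MOV R7, 0: R7=0
after LOAD R4, [R7]: R4=M[0]=-6
after OR R1, R4: R1=11|(-6)=-5
after LOAD R1, [R7]: R1=M[0]=-6
after XOR R4, R1: R4=(-6)^(-6)=0
after LOAD R1, [R7]: R1=M[0]=-6
after AND R4, R1: R4=0&(-6)=0
after ADD R7, 4: R7=0+4=4
after ADD R5, 2: R5=0+2=2
CMP R5, 8  (cmp 2,8)
JLT again: taken
after LOAD R4, [R7]: R4=M[4]=1
after OR R1, R4: R1=(-6)|1=-5
after LOAD R1, [R7]: R1=M[4]=1
after XOR R4, R1: R4=1^1=0
after LOAD R1, [R7]: R1=M[4]=1
after AND R4, R1: R4=0&1=0
after ADD R7, 4: R7=4+4=8
after ADD R5, 2: R5=2+2=4
CMP R5, 8  (cmp 4,8)
JLT again: taken
after LOAD R4, [R7]: R4=M[8]=7
after OR R1, R4: R1=1|7=7
after LOAD R1, [R7]: R1=M[8]=7
after XOR R4, R1: R4=7^7=0
after LOAD R1, [R7]: R1=M[8]=7
after AND R4, R1: R4=0&7=0
after ADD R7, 4: R7=8+4=12
after ADD R5, 2: R5=4+2=6
CMP R5, 8  (cmp 6,8)
JLT again: taken
after LOAD R4, [R7]: R4=M[12]=-1
after OR R1, R4: R1=7|(-1)=-1
after LOAD R1, [R7]: R1=M[12]=-1
after XOR R4, R1: R4=(-1)^(-1)=0
after LOAD R1, [R7]: R1=M[12]=-1
after AND R4, R1: R4=0&(-1)=0
after ADD R7, 4: R7=12+4=16
after ADD R5, 2: R5=6+2=8
CMP R5, 8  (cmp 8,8)
JLT again: not taken
STORE R4, [4] → M[4]=0
halt.
Total executed instructions: 46.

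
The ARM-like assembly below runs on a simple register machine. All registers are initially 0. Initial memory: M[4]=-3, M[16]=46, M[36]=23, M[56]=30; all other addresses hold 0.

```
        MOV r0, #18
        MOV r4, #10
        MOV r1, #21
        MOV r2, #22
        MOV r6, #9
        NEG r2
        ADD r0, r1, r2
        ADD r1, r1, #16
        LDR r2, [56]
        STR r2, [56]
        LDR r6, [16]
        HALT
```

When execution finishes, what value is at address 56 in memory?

MOV r0, #18 → r0=18
MOV r4, #10 → r4=10
MOV r1, #21 → r1=21
MOV r2, #22 → r2=22
MOV r6, #9 → r6=9
NEG r2 → r2=-(22)=-22
ADD r0, r1, r2 → r0=21+(-22)=-1
ADD r1, r1, #16 → r1=21+16=37
LDR r2, [56] → r2=M[56]=30
STR r2, [56] → M[56]=30
LDR r6, [16] → r6=M[16]=46
halt.

30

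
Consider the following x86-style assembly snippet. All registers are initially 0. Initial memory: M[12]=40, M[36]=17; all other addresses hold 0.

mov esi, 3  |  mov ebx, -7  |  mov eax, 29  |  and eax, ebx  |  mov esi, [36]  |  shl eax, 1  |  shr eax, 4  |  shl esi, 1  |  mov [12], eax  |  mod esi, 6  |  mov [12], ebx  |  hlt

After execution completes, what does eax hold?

3

esi=3
ebx=-7
eax=29
eax=29&(-7)=25
esi=M[36]=17
eax=25<<1=50
eax=50>>4=3
esi=17<<1=34
mov [12], eax → M[12]=3
esi=34%6=4
mov [12], ebx → M[12]=-7
halt.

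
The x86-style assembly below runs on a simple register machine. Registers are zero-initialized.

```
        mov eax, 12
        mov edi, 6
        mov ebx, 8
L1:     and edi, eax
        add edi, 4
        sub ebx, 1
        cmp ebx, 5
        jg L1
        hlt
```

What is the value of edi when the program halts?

16

mov eax, 12 → eax=12
mov edi, 6 → edi=6
mov ebx, 8 → ebx=8
and edi, eax → edi=6&12=4
add edi, 4 → edi=4+4=8
sub ebx, 1 → ebx=8-1=7
cmp ebx, 5  (cmp 7,5)
jg L1: taken
and edi, eax → edi=8&12=8
add edi, 4 → edi=8+4=12
sub ebx, 1 → ebx=7-1=6
cmp ebx, 5  (cmp 6,5)
jg L1: taken
and edi, eax → edi=12&12=12
add edi, 4 → edi=12+4=16
sub ebx, 1 → ebx=6-1=5
cmp ebx, 5  (cmp 5,5)
jg L1: not taken
halt.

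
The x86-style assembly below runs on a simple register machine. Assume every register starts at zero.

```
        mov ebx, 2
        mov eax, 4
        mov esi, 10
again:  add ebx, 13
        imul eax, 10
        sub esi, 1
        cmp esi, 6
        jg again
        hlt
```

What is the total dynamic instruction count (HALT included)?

24

ebx=2
eax=4
esi=10
ebx=2+13=15
eax=4*10=40
esi=10-1=9
cmp esi, 6  (cmp 9,6)
jg again: taken
ebx=15+13=28
eax=40*10=400
esi=9-1=8
cmp esi, 6  (cmp 8,6)
jg again: taken
ebx=28+13=41
eax=400*10=4000
esi=8-1=7
cmp esi, 6  (cmp 7,6)
jg again: taken
ebx=41+13=54
eax=4000*10=40000
esi=7-1=6
cmp esi, 6  (cmp 6,6)
jg again: not taken
halt.
Total executed instructions: 24.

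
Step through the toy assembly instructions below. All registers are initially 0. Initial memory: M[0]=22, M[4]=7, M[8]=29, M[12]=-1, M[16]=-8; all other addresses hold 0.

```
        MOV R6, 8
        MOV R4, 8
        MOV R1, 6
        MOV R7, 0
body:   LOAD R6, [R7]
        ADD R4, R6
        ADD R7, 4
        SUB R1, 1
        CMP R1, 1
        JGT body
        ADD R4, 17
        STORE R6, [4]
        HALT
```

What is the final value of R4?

MOV R6, 8 → R6=8
MOV R4, 8 → R4=8
MOV R1, 6 → R1=6
MOV R7, 0 → R7=0
LOAD R6, [R7] → R6=M[0]=22
ADD R4, R6 → R4=8+22=30
ADD R7, 4 → R7=0+4=4
SUB R1, 1 → R1=6-1=5
CMP R1, 1  (cmp 5,1)
JGT body: taken
LOAD R6, [R7] → R6=M[4]=7
ADD R4, R6 → R4=30+7=37
ADD R7, 4 → R7=4+4=8
SUB R1, 1 → R1=5-1=4
CMP R1, 1  (cmp 4,1)
JGT body: taken
LOAD R6, [R7] → R6=M[8]=29
ADD R4, R6 → R4=37+29=66
ADD R7, 4 → R7=8+4=12
SUB R1, 1 → R1=4-1=3
CMP R1, 1  (cmp 3,1)
JGT body: taken
LOAD R6, [R7] → R6=M[12]=-1
ADD R4, R6 → R4=66+(-1)=65
ADD R7, 4 → R7=12+4=16
SUB R1, 1 → R1=3-1=2
CMP R1, 1  (cmp 2,1)
JGT body: taken
LOAD R6, [R7] → R6=M[16]=-8
ADD R4, R6 → R4=65+(-8)=57
ADD R7, 4 → R7=16+4=20
SUB R1, 1 → R1=2-1=1
CMP R1, 1  (cmp 1,1)
JGT body: not taken
ADD R4, 17 → R4=57+17=74
STORE R6, [4] → M[4]=-8
halt.

74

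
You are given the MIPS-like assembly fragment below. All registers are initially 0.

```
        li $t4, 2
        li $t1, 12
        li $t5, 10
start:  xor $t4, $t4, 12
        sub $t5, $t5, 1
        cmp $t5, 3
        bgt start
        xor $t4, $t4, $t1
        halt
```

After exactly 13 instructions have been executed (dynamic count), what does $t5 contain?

7

li $t4, 2 → $t4=2
li $t1, 12 → $t1=12
li $t5, 10 → $t5=10
xor $t4, $t4, 12 → $t4=2^12=14
sub $t5, $t5, 1 → $t5=10-1=9
cmp $t5, 3  (cmp 9,3)
bgt start: taken
xor $t4, $t4, 12 → $t4=14^12=2
sub $t5, $t5, 1 → $t5=9-1=8
cmp $t5, 3  (cmp 8,3)
bgt start: taken
xor $t4, $t4, 12 → $t4=2^12=14
sub $t5, $t5, 1 → $t5=8-1=7
After step 13: $t5 = 7.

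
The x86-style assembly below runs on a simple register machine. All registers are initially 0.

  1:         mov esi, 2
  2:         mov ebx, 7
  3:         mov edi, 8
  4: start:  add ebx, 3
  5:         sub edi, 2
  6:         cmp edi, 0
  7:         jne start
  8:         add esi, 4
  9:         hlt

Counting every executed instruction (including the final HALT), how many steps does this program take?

21

esi=2
ebx=7
edi=8
ebx=7+3=10
edi=8-2=6
cmp edi, 0  (cmp 6,0)
jne start: taken
ebx=10+3=13
edi=6-2=4
cmp edi, 0  (cmp 4,0)
jne start: taken
ebx=13+3=16
edi=4-2=2
cmp edi, 0  (cmp 2,0)
jne start: taken
ebx=16+3=19
edi=2-2=0
cmp edi, 0  (cmp 0,0)
jne start: not taken
esi=2+4=6
halt.
Total executed instructions: 21.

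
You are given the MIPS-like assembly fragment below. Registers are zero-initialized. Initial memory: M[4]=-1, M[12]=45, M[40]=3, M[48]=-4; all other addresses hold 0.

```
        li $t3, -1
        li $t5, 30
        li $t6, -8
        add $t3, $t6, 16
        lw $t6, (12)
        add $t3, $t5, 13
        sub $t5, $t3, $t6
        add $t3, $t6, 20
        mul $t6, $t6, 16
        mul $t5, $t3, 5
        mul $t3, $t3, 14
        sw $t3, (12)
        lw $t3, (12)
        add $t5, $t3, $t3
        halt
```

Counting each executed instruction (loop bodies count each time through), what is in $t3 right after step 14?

li $t3, -1 → $t3=-1
li $t5, 30 → $t5=30
li $t6, -8 → $t6=-8
add $t3, $t6, 16 → $t3=(-8)+16=8
lw $t6, (12) → $t6=M[12]=45
add $t3, $t5, 13 → $t3=30+13=43
sub $t5, $t3, $t6 → $t5=43-45=-2
add $t3, $t6, 20 → $t3=45+20=65
mul $t6, $t6, 16 → $t6=45*16=720
mul $t5, $t3, 5 → $t5=65*5=325
mul $t3, $t3, 14 → $t3=65*14=910
sw $t3, (12) → M[12]=910
lw $t3, (12) → $t3=M[12]=910
add $t5, $t3, $t3 → $t5=910+910=1820
After step 14: $t3 = 910.

910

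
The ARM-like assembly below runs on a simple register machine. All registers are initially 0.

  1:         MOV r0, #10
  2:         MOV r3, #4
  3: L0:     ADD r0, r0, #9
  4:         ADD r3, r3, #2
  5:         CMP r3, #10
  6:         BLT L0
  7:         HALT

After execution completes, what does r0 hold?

37

MOV r0, #10 → r0=10
MOV r3, #4 → r3=4
ADD r0, r0, #9 → r0=10+9=19
ADD r3, r3, #2 → r3=4+2=6
CMP r3, #10  (cmp 6,10)
BLT L0: taken
ADD r0, r0, #9 → r0=19+9=28
ADD r3, r3, #2 → r3=6+2=8
CMP r3, #10  (cmp 8,10)
BLT L0: taken
ADD r0, r0, #9 → r0=28+9=37
ADD r3, r3, #2 → r3=8+2=10
CMP r3, #10  (cmp 10,10)
BLT L0: not taken
halt.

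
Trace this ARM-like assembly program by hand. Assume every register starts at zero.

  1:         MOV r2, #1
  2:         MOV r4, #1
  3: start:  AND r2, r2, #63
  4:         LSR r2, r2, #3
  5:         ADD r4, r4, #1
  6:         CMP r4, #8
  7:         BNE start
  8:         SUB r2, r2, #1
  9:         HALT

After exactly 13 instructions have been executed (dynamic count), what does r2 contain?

MOV r2, #1 → r2=1
MOV r4, #1 → r4=1
AND r2, r2, #63 → r2=1&63=1
LSR r2, r2, #3 → r2=1>>3=0
ADD r4, r4, #1 → r4=1+1=2
CMP r4, #8  (cmp 2,8)
BNE start: taken
AND r2, r2, #63 → r2=0&63=0
LSR r2, r2, #3 → r2=0>>3=0
ADD r4, r4, #1 → r4=2+1=3
CMP r4, #8  (cmp 3,8)
BNE start: taken
AND r2, r2, #63 → r2=0&63=0
After step 13: r2 = 0.

0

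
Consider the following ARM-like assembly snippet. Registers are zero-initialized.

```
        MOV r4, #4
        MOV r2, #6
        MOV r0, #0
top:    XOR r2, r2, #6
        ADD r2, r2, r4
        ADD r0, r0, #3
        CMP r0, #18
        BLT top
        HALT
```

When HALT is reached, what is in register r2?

after MOV r4, #4: r4=4
after MOV r2, #6: r2=6
after MOV r0, #0: r0=0
after XOR r2, r2, #6: r2=6^6=0
after ADD r2, r2, r4: r2=0+4=4
after ADD r0, r0, #3: r0=0+3=3
CMP r0, #18  (cmp 3,18)
BLT top: taken
after XOR r2, r2, #6: r2=4^6=2
after ADD r2, r2, r4: r2=2+4=6
after ADD r0, r0, #3: r0=3+3=6
CMP r0, #18  (cmp 6,18)
BLT top: taken
after XOR r2, r2, #6: r2=6^6=0
after ADD r2, r2, r4: r2=0+4=4
after ADD r0, r0, #3: r0=6+3=9
CMP r0, #18  (cmp 9,18)
BLT top: taken
after XOR r2, r2, #6: r2=4^6=2
after ADD r2, r2, r4: r2=2+4=6
after ADD r0, r0, #3: r0=9+3=12
CMP r0, #18  (cmp 12,18)
BLT top: taken
after XOR r2, r2, #6: r2=6^6=0
after ADD r2, r2, r4: r2=0+4=4
after ADD r0, r0, #3: r0=12+3=15
CMP r0, #18  (cmp 15,18)
BLT top: taken
after XOR r2, r2, #6: r2=4^6=2
after ADD r2, r2, r4: r2=2+4=6
after ADD r0, r0, #3: r0=15+3=18
CMP r0, #18  (cmp 18,18)
BLT top: not taken
halt.

6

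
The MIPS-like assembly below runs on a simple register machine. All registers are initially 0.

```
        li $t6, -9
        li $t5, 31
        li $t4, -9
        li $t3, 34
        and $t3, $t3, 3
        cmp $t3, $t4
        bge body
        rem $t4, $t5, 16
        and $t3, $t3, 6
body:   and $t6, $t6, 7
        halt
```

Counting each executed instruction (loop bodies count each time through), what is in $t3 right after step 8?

2

after li $t6, -9: $t6=-9
after li $t5, 31: $t5=31
after li $t4, -9: $t4=-9
after li $t3, 34: $t3=34
after and $t3, $t3, 3: $t3=34&3=2
cmp $t3, $t4  (cmp 2,-9)
bge body: taken
after and $t6, $t6, 7: $t6=(-9)&7=7
After step 8: $t3 = 2.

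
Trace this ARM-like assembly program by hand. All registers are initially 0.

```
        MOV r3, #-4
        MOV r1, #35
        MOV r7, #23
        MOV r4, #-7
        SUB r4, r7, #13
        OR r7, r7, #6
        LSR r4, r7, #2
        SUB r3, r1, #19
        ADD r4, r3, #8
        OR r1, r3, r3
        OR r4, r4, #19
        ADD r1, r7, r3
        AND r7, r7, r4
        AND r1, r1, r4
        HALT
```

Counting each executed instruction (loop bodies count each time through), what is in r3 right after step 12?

r3=-4
r1=35
r7=23
r4=-7
r4=23-13=10
r7=23|6=23
r4=23>>2=5
r3=35-19=16
r4=16+8=24
r1=16|16=16
r4=24|19=27
r1=23+16=39
After step 12: r3 = 16.

16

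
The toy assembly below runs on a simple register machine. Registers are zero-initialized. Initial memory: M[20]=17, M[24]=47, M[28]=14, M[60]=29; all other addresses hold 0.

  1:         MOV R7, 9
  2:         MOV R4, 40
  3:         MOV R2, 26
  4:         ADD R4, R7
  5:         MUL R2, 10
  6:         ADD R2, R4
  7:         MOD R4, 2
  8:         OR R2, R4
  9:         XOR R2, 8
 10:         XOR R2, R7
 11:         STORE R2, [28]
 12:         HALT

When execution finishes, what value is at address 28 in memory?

308

after MOV R7, 9: R7=9
after MOV R4, 40: R4=40
after MOV R2, 26: R2=26
after ADD R4, R7: R4=40+9=49
after MUL R2, 10: R2=26*10=260
after ADD R2, R4: R2=260+49=309
after MOD R4, 2: R4=49%2=1
after OR R2, R4: R2=309|1=309
after XOR R2, 8: R2=309^8=317
after XOR R2, R7: R2=317^9=308
STORE R2, [28] → M[28]=308
halt.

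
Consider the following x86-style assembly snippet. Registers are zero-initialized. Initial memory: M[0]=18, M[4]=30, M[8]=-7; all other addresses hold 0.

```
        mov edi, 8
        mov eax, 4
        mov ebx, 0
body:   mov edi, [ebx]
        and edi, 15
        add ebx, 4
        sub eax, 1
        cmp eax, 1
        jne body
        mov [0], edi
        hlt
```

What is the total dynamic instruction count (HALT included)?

edi=8
eax=4
ebx=0
edi=M[0]=18
edi=18&15=2
ebx=0+4=4
eax=4-1=3
cmp eax, 1  (cmp 3,1)
jne body: taken
edi=M[4]=30
edi=30&15=14
ebx=4+4=8
eax=3-1=2
cmp eax, 1  (cmp 2,1)
jne body: taken
edi=M[8]=-7
edi=(-7)&15=9
ebx=8+4=12
eax=2-1=1
cmp eax, 1  (cmp 1,1)
jne body: not taken
mov [0], edi → M[0]=9
halt.
Total executed instructions: 23.

23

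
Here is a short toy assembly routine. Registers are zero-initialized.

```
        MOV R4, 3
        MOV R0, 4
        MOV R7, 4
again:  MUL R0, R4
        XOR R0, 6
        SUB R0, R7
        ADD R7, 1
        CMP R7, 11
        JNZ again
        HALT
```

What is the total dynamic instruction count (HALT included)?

after MOV R4, 3: R4=3
after MOV R0, 4: R0=4
after MOV R7, 4: R7=4
after MUL R0, R4: R0=4*3=12
after XOR R0, 6: R0=12^6=10
after SUB R0, R7: R0=10-4=6
after ADD R7, 1: R7=4+1=5
CMP R7, 11  (cmp 5,11)
JNZ again: taken
after MUL R0, R4: R0=6*3=18
after XOR R0, 6: R0=18^6=20
after SUB R0, R7: R0=20-5=15
after ADD R7, 1: R7=5+1=6
CMP R7, 11  (cmp 6,11)
JNZ again: taken
after MUL R0, R4: R0=15*3=45
after XOR R0, 6: R0=45^6=43
after SUB R0, R7: R0=43-6=37
after ADD R7, 1: R7=6+1=7
CMP R7, 11  (cmp 7,11)
JNZ again: taken
after MUL R0, R4: R0=37*3=111
after XOR R0, 6: R0=111^6=105
after SUB R0, R7: R0=105-7=98
after ADD R7, 1: R7=7+1=8
CMP R7, 11  (cmp 8,11)
JNZ again: taken
after MUL R0, R4: R0=98*3=294
after XOR R0, 6: R0=294^6=288
after SUB R0, R7: R0=288-8=280
after ADD R7, 1: R7=8+1=9
CMP R7, 11  (cmp 9,11)
JNZ again: taken
after MUL R0, R4: R0=280*3=840
after XOR R0, 6: R0=840^6=846
after SUB R0, R7: R0=846-9=837
after ADD R7, 1: R7=9+1=10
CMP R7, 11  (cmp 10,11)
JNZ again: taken
after MUL R0, R4: R0=837*3=2511
after XOR R0, 6: R0=2511^6=2505
after SUB R0, R7: R0=2505-10=2495
after ADD R7, 1: R7=10+1=11
CMP R7, 11  (cmp 11,11)
JNZ again: not taken
halt.
Total executed instructions: 46.

46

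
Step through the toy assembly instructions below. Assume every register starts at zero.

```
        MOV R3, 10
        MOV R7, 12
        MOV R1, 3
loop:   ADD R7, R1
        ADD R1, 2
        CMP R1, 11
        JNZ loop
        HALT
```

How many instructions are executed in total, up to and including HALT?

20

R3=10
R7=12
R1=3
R7=12+3=15
R1=3+2=5
CMP R1, 11  (cmp 5,11)
JNZ loop: taken
R7=15+5=20
R1=5+2=7
CMP R1, 11  (cmp 7,11)
JNZ loop: taken
R7=20+7=27
R1=7+2=9
CMP R1, 11  (cmp 9,11)
JNZ loop: taken
R7=27+9=36
R1=9+2=11
CMP R1, 11  (cmp 11,11)
JNZ loop: not taken
halt.
Total executed instructions: 20.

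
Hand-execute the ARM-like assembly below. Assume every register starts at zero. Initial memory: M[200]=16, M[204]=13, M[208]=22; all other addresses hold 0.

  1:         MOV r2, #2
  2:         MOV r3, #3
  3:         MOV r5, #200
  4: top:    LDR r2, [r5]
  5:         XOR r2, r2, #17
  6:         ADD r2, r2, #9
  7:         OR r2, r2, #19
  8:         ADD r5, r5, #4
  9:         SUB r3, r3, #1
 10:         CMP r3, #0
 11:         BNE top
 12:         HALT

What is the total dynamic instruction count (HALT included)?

r2=2
r3=3
r5=200
r2=M[200]=16
r2=16^17=1
r2=1+9=10
r2=10|19=27
r5=200+4=204
r3=3-1=2
CMP r3, #0  (cmp 2,0)
BNE top: taken
r2=M[204]=13
r2=13^17=28
r2=28+9=37
r2=37|19=55
r5=204+4=208
r3=2-1=1
CMP r3, #0  (cmp 1,0)
BNE top: taken
r2=M[208]=22
r2=22^17=7
r2=7+9=16
r2=16|19=19
r5=208+4=212
r3=1-1=0
CMP r3, #0  (cmp 0,0)
BNE top: not taken
halt.
Total executed instructions: 28.

28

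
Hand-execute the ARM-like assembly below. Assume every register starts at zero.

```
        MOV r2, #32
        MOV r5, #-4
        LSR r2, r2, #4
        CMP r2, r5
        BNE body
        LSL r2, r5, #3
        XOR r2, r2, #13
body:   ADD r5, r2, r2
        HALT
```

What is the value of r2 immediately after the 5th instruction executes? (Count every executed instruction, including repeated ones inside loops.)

2

r2=32
r5=-4
r2=32>>4=2
CMP r2, r5  (cmp 2,-4)
BNE body: taken
After step 5: r2 = 2.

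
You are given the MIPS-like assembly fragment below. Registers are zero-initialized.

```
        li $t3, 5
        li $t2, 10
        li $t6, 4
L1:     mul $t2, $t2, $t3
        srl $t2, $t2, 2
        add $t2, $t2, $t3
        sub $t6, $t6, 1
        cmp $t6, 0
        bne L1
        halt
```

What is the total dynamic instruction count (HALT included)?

28

after li $t3, 5: $t3=5
after li $t2, 10: $t2=10
after li $t6, 4: $t6=4
after mul $t2, $t2, $t3: $t2=10*5=50
after srl $t2, $t2, 2: $t2=50>>2=12
after add $t2, $t2, $t3: $t2=12+5=17
after sub $t6, $t6, 1: $t6=4-1=3
cmp $t6, 0  (cmp 3,0)
bne L1: taken
after mul $t2, $t2, $t3: $t2=17*5=85
after srl $t2, $t2, 2: $t2=85>>2=21
after add $t2, $t2, $t3: $t2=21+5=26
after sub $t6, $t6, 1: $t6=3-1=2
cmp $t6, 0  (cmp 2,0)
bne L1: taken
after mul $t2, $t2, $t3: $t2=26*5=130
after srl $t2, $t2, 2: $t2=130>>2=32
after add $t2, $t2, $t3: $t2=32+5=37
after sub $t6, $t6, 1: $t6=2-1=1
cmp $t6, 0  (cmp 1,0)
bne L1: taken
after mul $t2, $t2, $t3: $t2=37*5=185
after srl $t2, $t2, 2: $t2=185>>2=46
after add $t2, $t2, $t3: $t2=46+5=51
after sub $t6, $t6, 1: $t6=1-1=0
cmp $t6, 0  (cmp 0,0)
bne L1: not taken
halt.
Total executed instructions: 28.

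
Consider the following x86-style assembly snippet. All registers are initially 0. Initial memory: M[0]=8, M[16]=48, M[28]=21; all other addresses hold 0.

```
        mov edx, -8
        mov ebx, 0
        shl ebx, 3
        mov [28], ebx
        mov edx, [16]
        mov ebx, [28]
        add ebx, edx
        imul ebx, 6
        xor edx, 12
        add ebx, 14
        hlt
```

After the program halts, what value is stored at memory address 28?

0

after mov edx, -8: edx=-8
after mov ebx, 0: ebx=0
after shl ebx, 3: ebx=0<<3=0
mov [28], ebx → M[28]=0
after mov edx, [16]: edx=M[16]=48
after mov ebx, [28]: ebx=M[28]=0
after add ebx, edx: ebx=0+48=48
after imul ebx, 6: ebx=48*6=288
after xor edx, 12: edx=48^12=60
after add ebx, 14: ebx=288+14=302
halt.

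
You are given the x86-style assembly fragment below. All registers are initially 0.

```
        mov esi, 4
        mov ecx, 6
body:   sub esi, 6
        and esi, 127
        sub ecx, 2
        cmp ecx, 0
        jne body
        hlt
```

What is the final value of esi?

114

mov esi, 4 → esi=4
mov ecx, 6 → ecx=6
sub esi, 6 → esi=4-6=-2
and esi, 127 → esi=(-2)&127=126
sub ecx, 2 → ecx=6-2=4
cmp ecx, 0  (cmp 4,0)
jne body: taken
sub esi, 6 → esi=126-6=120
and esi, 127 → esi=120&127=120
sub ecx, 2 → ecx=4-2=2
cmp ecx, 0  (cmp 2,0)
jne body: taken
sub esi, 6 → esi=120-6=114
and esi, 127 → esi=114&127=114
sub ecx, 2 → ecx=2-2=0
cmp ecx, 0  (cmp 0,0)
jne body: not taken
halt.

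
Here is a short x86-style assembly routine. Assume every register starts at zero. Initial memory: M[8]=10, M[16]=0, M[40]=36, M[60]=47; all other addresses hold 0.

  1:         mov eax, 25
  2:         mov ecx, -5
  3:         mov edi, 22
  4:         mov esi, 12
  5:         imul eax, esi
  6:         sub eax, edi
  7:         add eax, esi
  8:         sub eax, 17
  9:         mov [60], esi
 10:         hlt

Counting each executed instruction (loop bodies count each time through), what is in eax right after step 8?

eax=25
ecx=-5
edi=22
esi=12
eax=25*12=300
eax=300-22=278
eax=278+12=290
eax=290-17=273
After step 8: eax = 273.

273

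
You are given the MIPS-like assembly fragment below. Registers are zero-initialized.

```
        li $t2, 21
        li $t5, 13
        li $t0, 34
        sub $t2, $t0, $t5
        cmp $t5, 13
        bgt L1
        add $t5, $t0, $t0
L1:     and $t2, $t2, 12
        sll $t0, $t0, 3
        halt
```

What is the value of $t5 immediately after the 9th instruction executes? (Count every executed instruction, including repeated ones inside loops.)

68

$t2=21
$t5=13
$t0=34
$t2=34-13=21
cmp $t5, 13  (cmp 13,13)
bgt L1: not taken
$t5=34+34=68
$t2=21&12=4
$t0=34<<3=272
After step 9: $t5 = 68.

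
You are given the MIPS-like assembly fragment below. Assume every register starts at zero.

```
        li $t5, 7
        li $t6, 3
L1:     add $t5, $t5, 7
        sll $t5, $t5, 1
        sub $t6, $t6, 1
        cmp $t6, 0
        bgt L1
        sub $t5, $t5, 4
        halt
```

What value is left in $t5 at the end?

$t5=7
$t6=3
$t5=7+7=14
$t5=14<<1=28
$t6=3-1=2
cmp $t6, 0  (cmp 2,0)
bgt L1: taken
$t5=28+7=35
$t5=35<<1=70
$t6=2-1=1
cmp $t6, 0  (cmp 1,0)
bgt L1: taken
$t5=70+7=77
$t5=77<<1=154
$t6=1-1=0
cmp $t6, 0  (cmp 0,0)
bgt L1: not taken
$t5=154-4=150
halt.

150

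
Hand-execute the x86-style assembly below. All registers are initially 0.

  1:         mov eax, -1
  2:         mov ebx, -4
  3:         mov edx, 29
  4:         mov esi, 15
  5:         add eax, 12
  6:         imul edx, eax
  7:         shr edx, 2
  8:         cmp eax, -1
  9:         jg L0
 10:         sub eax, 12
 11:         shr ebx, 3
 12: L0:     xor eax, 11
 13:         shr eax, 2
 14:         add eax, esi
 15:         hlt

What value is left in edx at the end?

after mov eax, -1: eax=-1
after mov ebx, -4: ebx=-4
after mov edx, 29: edx=29
after mov esi, 15: esi=15
after add eax, 12: eax=(-1)+12=11
after imul edx, eax: edx=29*11=319
after shr edx, 2: edx=319>>2=79
cmp eax, -1  (cmp 11,-1)
jg L0: taken
after xor eax, 11: eax=11^11=0
after shr eax, 2: eax=0>>2=0
after add eax, esi: eax=0+15=15
halt.

79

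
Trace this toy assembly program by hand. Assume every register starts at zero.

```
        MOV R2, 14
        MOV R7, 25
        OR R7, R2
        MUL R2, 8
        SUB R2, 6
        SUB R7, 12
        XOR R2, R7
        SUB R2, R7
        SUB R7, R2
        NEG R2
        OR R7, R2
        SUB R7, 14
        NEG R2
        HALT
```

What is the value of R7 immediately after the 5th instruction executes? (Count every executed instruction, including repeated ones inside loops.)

R2=14
R7=25
R7=25|14=31
R2=14*8=112
R2=112-6=106
After step 5: R7 = 31.

31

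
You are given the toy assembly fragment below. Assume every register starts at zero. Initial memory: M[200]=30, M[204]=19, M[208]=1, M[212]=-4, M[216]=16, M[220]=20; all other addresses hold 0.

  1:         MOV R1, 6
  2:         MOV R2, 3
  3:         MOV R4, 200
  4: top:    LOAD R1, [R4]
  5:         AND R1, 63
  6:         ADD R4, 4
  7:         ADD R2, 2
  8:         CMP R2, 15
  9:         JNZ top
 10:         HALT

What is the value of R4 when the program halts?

R1=6
R2=3
R4=200
R1=M[200]=30
R1=30&63=30
R4=200+4=204
R2=3+2=5
CMP R2, 15  (cmp 5,15)
JNZ top: taken
R1=M[204]=19
R1=19&63=19
R4=204+4=208
R2=5+2=7
CMP R2, 15  (cmp 7,15)
JNZ top: taken
R1=M[208]=1
R1=1&63=1
R4=208+4=212
R2=7+2=9
CMP R2, 15  (cmp 9,15)
JNZ top: taken
R1=M[212]=-4
R1=(-4)&63=60
R4=212+4=216
R2=9+2=11
CMP R2, 15  (cmp 11,15)
JNZ top: taken
R1=M[216]=16
R1=16&63=16
R4=216+4=220
R2=11+2=13
CMP R2, 15  (cmp 13,15)
JNZ top: taken
R1=M[220]=20
R1=20&63=20
R4=220+4=224
R2=13+2=15
CMP R2, 15  (cmp 15,15)
JNZ top: not taken
halt.

224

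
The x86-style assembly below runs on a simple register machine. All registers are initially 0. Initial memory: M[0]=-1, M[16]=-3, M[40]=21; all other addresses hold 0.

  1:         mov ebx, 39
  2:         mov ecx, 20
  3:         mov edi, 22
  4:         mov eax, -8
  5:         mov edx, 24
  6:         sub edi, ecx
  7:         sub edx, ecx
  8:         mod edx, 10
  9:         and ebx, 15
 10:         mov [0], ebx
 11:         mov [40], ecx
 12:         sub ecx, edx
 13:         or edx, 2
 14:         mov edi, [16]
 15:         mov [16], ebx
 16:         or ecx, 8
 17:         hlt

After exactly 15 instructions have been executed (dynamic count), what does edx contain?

6

after mov ebx, 39: ebx=39
after mov ecx, 20: ecx=20
after mov edi, 22: edi=22
after mov eax, -8: eax=-8
after mov edx, 24: edx=24
after sub edi, ecx: edi=22-20=2
after sub edx, ecx: edx=24-20=4
after mod edx, 10: edx=4%10=4
after and ebx, 15: ebx=39&15=7
mov [0], ebx → M[0]=7
mov [40], ecx → M[40]=20
after sub ecx, edx: ecx=20-4=16
after or edx, 2: edx=4|2=6
after mov edi, [16]: edi=M[16]=-3
mov [16], ebx → M[16]=7
After step 15: edx = 6.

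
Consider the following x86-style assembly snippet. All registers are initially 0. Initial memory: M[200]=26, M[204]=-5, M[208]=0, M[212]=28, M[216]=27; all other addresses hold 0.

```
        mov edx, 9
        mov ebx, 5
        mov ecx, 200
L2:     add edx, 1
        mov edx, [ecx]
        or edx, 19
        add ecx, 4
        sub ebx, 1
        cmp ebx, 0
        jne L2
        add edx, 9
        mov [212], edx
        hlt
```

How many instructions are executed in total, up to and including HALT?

41

mov edx, 9 → edx=9
mov ebx, 5 → ebx=5
mov ecx, 200 → ecx=200
add edx, 1 → edx=9+1=10
mov edx, [ecx] → edx=M[200]=26
or edx, 19 → edx=26|19=27
add ecx, 4 → ecx=200+4=204
sub ebx, 1 → ebx=5-1=4
cmp ebx, 0  (cmp 4,0)
jne L2: taken
add edx, 1 → edx=27+1=28
mov edx, [ecx] → edx=M[204]=-5
or edx, 19 → edx=(-5)|19=-5
add ecx, 4 → ecx=204+4=208
sub ebx, 1 → ebx=4-1=3
cmp ebx, 0  (cmp 3,0)
jne L2: taken
add edx, 1 → edx=(-5)+1=-4
mov edx, [ecx] → edx=M[208]=0
or edx, 19 → edx=0|19=19
add ecx, 4 → ecx=208+4=212
sub ebx, 1 → ebx=3-1=2
cmp ebx, 0  (cmp 2,0)
jne L2: taken
add edx, 1 → edx=19+1=20
mov edx, [ecx] → edx=M[212]=28
or edx, 19 → edx=28|19=31
add ecx, 4 → ecx=212+4=216
sub ebx, 1 → ebx=2-1=1
cmp ebx, 0  (cmp 1,0)
jne L2: taken
add edx, 1 → edx=31+1=32
mov edx, [ecx] → edx=M[216]=27
or edx, 19 → edx=27|19=27
add ecx, 4 → ecx=216+4=220
sub ebx, 1 → ebx=1-1=0
cmp ebx, 0  (cmp 0,0)
jne L2: not taken
add edx, 9 → edx=27+9=36
mov [212], edx → M[212]=36
halt.
Total executed instructions: 41.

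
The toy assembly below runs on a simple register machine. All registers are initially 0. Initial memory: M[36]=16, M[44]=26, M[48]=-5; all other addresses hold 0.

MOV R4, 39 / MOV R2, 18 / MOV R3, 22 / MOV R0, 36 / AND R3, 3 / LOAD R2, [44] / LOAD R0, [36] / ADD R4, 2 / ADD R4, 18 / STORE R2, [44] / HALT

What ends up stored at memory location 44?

R4=39
R2=18
R3=22
R0=36
R3=22&3=2
R2=M[44]=26
R0=M[36]=16
R4=39+2=41
R4=41+18=59
STORE R2, [44] → M[44]=26
halt.

26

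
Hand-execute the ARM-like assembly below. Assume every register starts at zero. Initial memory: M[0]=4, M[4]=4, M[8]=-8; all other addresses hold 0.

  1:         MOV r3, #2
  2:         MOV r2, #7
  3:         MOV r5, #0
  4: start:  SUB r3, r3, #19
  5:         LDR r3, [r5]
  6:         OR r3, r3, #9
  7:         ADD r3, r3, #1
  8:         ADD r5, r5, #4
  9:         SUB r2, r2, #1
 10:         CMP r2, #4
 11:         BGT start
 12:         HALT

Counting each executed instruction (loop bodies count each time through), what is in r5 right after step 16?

8

MOV r3, #2 → r3=2
MOV r2, #7 → r2=7
MOV r5, #0 → r5=0
SUB r3, r3, #19 → r3=2-19=-17
LDR r3, [r5] → r3=M[0]=4
OR r3, r3, #9 → r3=4|9=13
ADD r3, r3, #1 → r3=13+1=14
ADD r5, r5, #4 → r5=0+4=4
SUB r2, r2, #1 → r2=7-1=6
CMP r2, #4  (cmp 6,4)
BGT start: taken
SUB r3, r3, #19 → r3=14-19=-5
LDR r3, [r5] → r3=M[4]=4
OR r3, r3, #9 → r3=4|9=13
ADD r3, r3, #1 → r3=13+1=14
ADD r5, r5, #4 → r5=4+4=8
After step 16: r5 = 8.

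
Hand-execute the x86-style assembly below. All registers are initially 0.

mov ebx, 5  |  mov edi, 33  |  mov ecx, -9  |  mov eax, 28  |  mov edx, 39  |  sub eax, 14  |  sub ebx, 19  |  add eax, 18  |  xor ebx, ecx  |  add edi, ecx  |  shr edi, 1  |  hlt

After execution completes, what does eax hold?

mov ebx, 5 → ebx=5
mov edi, 33 → edi=33
mov ecx, -9 → ecx=-9
mov eax, 28 → eax=28
mov edx, 39 → edx=39
sub eax, 14 → eax=28-14=14
sub ebx, 19 → ebx=5-19=-14
add eax, 18 → eax=14+18=32
xor ebx, ecx → ebx=(-14)^(-9)=5
add edi, ecx → edi=33+(-9)=24
shr edi, 1 → edi=24>>1=12
halt.

32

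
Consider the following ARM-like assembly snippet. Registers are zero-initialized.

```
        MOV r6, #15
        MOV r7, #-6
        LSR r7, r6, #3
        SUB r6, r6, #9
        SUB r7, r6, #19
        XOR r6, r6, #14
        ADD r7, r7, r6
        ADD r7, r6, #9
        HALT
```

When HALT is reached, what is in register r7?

17

after MOV r6, #15: r6=15
after MOV r7, #-6: r7=-6
after LSR r7, r6, #3: r7=15>>3=1
after SUB r6, r6, #9: r6=15-9=6
after SUB r7, r6, #19: r7=6-19=-13
after XOR r6, r6, #14: r6=6^14=8
after ADD r7, r7, r6: r7=(-13)+8=-5
after ADD r7, r6, #9: r7=8+9=17
halt.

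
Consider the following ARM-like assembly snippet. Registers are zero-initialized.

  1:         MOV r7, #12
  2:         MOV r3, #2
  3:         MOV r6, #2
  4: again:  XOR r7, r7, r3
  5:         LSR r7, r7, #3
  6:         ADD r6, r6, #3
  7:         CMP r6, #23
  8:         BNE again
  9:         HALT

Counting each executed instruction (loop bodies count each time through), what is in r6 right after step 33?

after MOV r7, #12: r7=12
after MOV r3, #2: r3=2
after MOV r6, #2: r6=2
after XOR r7, r7, r3: r7=12^2=14
after LSR r7, r7, #3: r7=14>>3=1
after ADD r6, r6, #3: r6=2+3=5
CMP r6, #23  (cmp 5,23)
BNE again: taken
after XOR r7, r7, r3: r7=1^2=3
after LSR r7, r7, #3: r7=3>>3=0
after ADD r6, r6, #3: r6=5+3=8
CMP r6, #23  (cmp 8,23)
BNE again: taken
after XOR r7, r7, r3: r7=0^2=2
after LSR r7, r7, #3: r7=2>>3=0
after ADD r6, r6, #3: r6=8+3=11
CMP r6, #23  (cmp 11,23)
BNE again: taken
after XOR r7, r7, r3: r7=0^2=2
after LSR r7, r7, #3: r7=2>>3=0
after ADD r6, r6, #3: r6=11+3=14
CMP r6, #23  (cmp 14,23)
BNE again: taken
after XOR r7, r7, r3: r7=0^2=2
after LSR r7, r7, #3: r7=2>>3=0
after ADD r6, r6, #3: r6=14+3=17
CMP r6, #23  (cmp 17,23)
BNE again: taken
after XOR r7, r7, r3: r7=0^2=2
after LSR r7, r7, #3: r7=2>>3=0
after ADD r6, r6, #3: r6=17+3=20
CMP r6, #23  (cmp 20,23)
BNE again: taken
After step 33: r6 = 20.

20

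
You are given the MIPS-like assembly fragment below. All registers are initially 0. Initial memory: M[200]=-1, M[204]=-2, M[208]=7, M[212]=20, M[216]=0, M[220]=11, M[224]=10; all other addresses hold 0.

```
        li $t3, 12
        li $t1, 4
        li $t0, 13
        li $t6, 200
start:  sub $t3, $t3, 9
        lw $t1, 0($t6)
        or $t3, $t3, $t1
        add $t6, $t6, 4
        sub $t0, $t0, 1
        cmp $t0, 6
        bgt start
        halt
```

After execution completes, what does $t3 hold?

li $t3, 12 → $t3=12
li $t1, 4 → $t1=4
li $t0, 13 → $t0=13
li $t6, 200 → $t6=200
sub $t3, $t3, 9 → $t3=12-9=3
lw $t1, 0($t6) → $t1=M[200]=-1
or $t3, $t3, $t1 → $t3=3|(-1)=-1
add $t6, $t6, 4 → $t6=200+4=204
sub $t0, $t0, 1 → $t0=13-1=12
cmp $t0, 6  (cmp 12,6)
bgt start: taken
sub $t3, $t3, 9 → $t3=(-1)-9=-10
lw $t1, 0($t6) → $t1=M[204]=-2
or $t3, $t3, $t1 → $t3=(-10)|(-2)=-2
add $t6, $t6, 4 → $t6=204+4=208
sub $t0, $t0, 1 → $t0=12-1=11
cmp $t0, 6  (cmp 11,6)
bgt start: taken
sub $t3, $t3, 9 → $t3=(-2)-9=-11
lw $t1, 0($t6) → $t1=M[208]=7
or $t3, $t3, $t1 → $t3=(-11)|7=-9
add $t6, $t6, 4 → $t6=208+4=212
sub $t0, $t0, 1 → $t0=11-1=10
cmp $t0, 6  (cmp 10,6)
bgt start: taken
sub $t3, $t3, 9 → $t3=(-9)-9=-18
lw $t1, 0($t6) → $t1=M[212]=20
or $t3, $t3, $t1 → $t3=(-18)|20=-2
add $t6, $t6, 4 → $t6=212+4=216
sub $t0, $t0, 1 → $t0=10-1=9
cmp $t0, 6  (cmp 9,6)
bgt start: taken
sub $t3, $t3, 9 → $t3=(-2)-9=-11
lw $t1, 0($t6) → $t1=M[216]=0
or $t3, $t3, $t1 → $t3=(-11)|0=-11
add $t6, $t6, 4 → $t6=216+4=220
sub $t0, $t0, 1 → $t0=9-1=8
cmp $t0, 6  (cmp 8,6)
bgt start: taken
sub $t3, $t3, 9 → $t3=(-11)-9=-20
lw $t1, 0($t6) → $t1=M[220]=11
or $t3, $t3, $t1 → $t3=(-20)|11=-17
add $t6, $t6, 4 → $t6=220+4=224
sub $t0, $t0, 1 → $t0=8-1=7
cmp $t0, 6  (cmp 7,6)
bgt start: taken
sub $t3, $t3, 9 → $t3=(-17)-9=-26
lw $t1, 0($t6) → $t1=M[224]=10
or $t3, $t3, $t1 → $t3=(-26)|10=-18
add $t6, $t6, 4 → $t6=224+4=228
sub $t0, $t0, 1 → $t0=7-1=6
cmp $t0, 6  (cmp 6,6)
bgt start: not taken
halt.

-18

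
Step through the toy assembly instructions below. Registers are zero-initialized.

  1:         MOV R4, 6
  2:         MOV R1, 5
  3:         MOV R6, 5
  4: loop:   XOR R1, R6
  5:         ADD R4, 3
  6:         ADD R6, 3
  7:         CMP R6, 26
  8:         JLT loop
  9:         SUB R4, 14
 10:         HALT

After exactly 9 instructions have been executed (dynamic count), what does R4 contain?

9

MOV R4, 6 → R4=6
MOV R1, 5 → R1=5
MOV R6, 5 → R6=5
XOR R1, R6 → R1=5^5=0
ADD R4, 3 → R4=6+3=9
ADD R6, 3 → R6=5+3=8
CMP R6, 26  (cmp 8,26)
JLT loop: taken
XOR R1, R6 → R1=0^8=8
After step 9: R4 = 9.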